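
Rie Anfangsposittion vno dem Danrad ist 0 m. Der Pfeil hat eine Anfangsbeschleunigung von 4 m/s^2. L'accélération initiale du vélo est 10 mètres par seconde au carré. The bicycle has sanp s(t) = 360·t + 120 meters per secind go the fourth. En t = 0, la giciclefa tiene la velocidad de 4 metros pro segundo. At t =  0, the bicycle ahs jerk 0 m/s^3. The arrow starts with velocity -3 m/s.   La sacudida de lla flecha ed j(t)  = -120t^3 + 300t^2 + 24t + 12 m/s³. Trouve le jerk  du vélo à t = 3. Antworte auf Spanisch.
Debemos encontrar la integral de nuestra ecuación del snap s(t) = 360·t + 120 1 vez. La antiderivada del snap, con j(0) = 0, da la sacudida: j(t) = 60·t·(3·t + 2). Usando j(t) = 60·t·(3·t + 2) y sustituyendo t = 3, encontramos j = 1980.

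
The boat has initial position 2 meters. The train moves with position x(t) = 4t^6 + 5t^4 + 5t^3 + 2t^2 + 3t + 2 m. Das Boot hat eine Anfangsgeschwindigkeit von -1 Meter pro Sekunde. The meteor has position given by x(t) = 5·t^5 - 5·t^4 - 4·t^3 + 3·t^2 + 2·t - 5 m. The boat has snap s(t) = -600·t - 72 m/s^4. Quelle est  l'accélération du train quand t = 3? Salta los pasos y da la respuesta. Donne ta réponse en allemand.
Bei t = 3, a = 10354.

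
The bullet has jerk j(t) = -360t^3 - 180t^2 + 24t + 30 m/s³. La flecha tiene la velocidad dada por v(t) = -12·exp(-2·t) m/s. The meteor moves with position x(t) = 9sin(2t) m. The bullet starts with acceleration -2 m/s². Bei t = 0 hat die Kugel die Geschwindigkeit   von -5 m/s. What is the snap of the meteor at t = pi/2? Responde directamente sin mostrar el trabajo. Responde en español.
El snap en t = pi/2 es s = 0.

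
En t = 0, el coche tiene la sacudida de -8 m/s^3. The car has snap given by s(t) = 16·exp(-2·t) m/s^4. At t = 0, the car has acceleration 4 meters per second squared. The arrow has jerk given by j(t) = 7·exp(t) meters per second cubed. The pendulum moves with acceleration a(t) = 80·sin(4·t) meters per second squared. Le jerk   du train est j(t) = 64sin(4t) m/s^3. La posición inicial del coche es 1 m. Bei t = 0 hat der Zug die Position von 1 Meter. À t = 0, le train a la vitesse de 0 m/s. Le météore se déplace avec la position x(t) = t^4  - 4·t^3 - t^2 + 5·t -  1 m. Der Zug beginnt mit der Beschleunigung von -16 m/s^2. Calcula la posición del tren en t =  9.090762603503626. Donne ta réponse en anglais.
We need to integrate our jerk equation j(t) = 64·sin(4·t) 3 times. The antiderivative of jerk is acceleration. Using a(0) = -16, we get a(t) = -16·cos(4·t). Finding the integral of a(t) and using v(0) = 0: v(t) = -4·sin(4·t). Finding the antiderivative of v(t) and using x(0) = 1: x(t) = cos(4·t). Using x(t) = cos(4·t) and substituting t = 9.090762603503626, we find x = 0.232585161575759.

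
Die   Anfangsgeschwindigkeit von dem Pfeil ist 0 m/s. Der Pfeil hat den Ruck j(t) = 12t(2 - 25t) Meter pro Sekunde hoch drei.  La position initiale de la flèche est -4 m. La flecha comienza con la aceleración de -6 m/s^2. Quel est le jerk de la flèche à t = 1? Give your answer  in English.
We have jerk j(t) = 12·t·(2 - 25·t). Substituting t = 1: j(1) = -276.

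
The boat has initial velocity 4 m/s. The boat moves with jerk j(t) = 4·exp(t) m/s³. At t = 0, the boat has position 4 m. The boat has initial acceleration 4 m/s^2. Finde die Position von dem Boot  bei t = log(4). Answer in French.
Nous devons trouver l'intégrale de notre équation du jerk j(t) = 4·exp(t) 3 fois. La primitive du jerk, avec a(0) = 4, donne l'accélération: a(t) = 4·exp(t). En intégrant l'accélération et en utilisant la condition initiale v(0) = 4, nous obtenons v(t) = 4·exp(t). L'intégrale de la vitesse est la position. En utilisant x(0) = 4, nous obtenons x(t) = 4·exp(t). De l'équation de la position x(t) = 4·exp(t), nous substituons t = log(4) pour obtenir x = 16.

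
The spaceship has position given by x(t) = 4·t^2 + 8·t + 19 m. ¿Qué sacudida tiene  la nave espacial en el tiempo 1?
Partiendo de la posición x(t) = 4·t^2 + 8·t + 19, tomamos 3 derivadas. Derivando la posición, obtenemos la velocidad: v(t) = 8·t + 8. Tomando d/dt de v(t), encontramos a(t) = 8. La derivada de la aceleración da la sacudida: j(t) = 0. Usando j(t) = 0 y sustituyendo t = 1, encontramos j = 0.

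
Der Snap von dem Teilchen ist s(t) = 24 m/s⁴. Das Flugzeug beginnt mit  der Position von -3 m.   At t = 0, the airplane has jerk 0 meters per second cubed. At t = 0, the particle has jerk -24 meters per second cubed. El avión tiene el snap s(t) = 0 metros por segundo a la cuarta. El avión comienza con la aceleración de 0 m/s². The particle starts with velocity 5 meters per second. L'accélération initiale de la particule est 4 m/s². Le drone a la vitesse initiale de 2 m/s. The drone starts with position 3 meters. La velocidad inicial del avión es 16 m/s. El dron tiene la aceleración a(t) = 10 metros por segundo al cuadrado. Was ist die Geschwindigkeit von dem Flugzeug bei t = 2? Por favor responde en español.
Debemos encontrar la antiderivada de nuestra ecuación del snap s(t) = 0 3 veces. La integral del snap, con j(0) = 0, da la sacudida: j(t) = 0. La integral de la sacudida es la aceleración. Usando a(0) = 0, obtenemos a(t) = 0. La antiderivada de la aceleración es la velocidad. Usando v(0) = 16, obtenemos v(t) = 16. De la ecuación de la velocidad v(t) = 16, sustituimos t = 2 para obtener v = 16.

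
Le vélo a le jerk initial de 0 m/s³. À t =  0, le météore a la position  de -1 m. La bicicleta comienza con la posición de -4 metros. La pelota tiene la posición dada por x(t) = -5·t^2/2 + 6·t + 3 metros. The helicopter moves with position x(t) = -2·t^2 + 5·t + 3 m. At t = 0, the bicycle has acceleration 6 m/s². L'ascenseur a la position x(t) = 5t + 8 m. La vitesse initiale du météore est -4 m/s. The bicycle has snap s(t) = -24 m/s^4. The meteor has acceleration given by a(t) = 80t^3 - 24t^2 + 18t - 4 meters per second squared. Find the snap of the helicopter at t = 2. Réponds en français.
Nous devons dériver notre équation de la position x(t) = -2·t^2 + 5·t + 3 4 fois. En dérivant la position, nous obtenons la vitesse: v(t) = 5 - 4·t. La dérivée de la vitesse donne l'accélération: a(t) = -4. En dérivant l'accélération, nous obtenons le jerk: j(t) = 0. En dérivant le jerk, nous obtenons le snap: s(t) = 0. Nous avons le snap s(t) = 0. En substituant t = 2: s(2) = 0.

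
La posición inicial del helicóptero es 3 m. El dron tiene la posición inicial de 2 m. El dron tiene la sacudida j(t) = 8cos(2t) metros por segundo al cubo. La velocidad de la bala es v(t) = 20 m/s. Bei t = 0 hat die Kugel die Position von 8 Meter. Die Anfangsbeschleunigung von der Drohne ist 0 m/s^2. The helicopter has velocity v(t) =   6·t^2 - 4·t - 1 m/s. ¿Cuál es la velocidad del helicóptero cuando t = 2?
Tenemos la velocidad v(t) = 6·t^2 - 4·t - 1. Sustituyendo t = 2: v(2) = 15.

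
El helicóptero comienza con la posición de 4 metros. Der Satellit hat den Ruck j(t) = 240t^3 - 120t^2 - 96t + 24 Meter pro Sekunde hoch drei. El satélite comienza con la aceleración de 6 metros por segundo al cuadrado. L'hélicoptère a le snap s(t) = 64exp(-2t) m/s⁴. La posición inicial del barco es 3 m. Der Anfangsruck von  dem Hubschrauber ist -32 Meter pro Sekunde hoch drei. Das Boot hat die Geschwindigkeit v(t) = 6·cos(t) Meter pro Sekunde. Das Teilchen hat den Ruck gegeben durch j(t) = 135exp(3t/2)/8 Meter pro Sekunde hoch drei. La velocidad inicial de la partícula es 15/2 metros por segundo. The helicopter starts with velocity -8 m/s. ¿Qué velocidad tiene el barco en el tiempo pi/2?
De la ecuación de la velocidad v(t) = 6·cos(t), sustituimos t = pi/2 para obtener v = 0.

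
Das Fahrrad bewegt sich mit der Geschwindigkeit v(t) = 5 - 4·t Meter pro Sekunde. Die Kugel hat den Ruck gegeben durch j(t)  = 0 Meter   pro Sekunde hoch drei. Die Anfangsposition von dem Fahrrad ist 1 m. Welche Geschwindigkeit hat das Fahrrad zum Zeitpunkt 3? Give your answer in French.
De l'équation de la vitesse v(t) = 5 - 4·t, nous substituons t = 3 pour obtenir v = -7.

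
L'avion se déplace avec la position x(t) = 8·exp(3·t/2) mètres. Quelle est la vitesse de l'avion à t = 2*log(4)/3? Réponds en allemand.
Wir müssen unsere Gleichung für die Position x(t) = 8·exp(3·t/2) 1-mal ableiten. Mit d/dt von x(t) finden wir v(t) = 12·exp(3·t/2). Mit v(t) = 12·exp(3·t/2) und Einsetzen von t = 2*log(4)/3, finden wir v = 48.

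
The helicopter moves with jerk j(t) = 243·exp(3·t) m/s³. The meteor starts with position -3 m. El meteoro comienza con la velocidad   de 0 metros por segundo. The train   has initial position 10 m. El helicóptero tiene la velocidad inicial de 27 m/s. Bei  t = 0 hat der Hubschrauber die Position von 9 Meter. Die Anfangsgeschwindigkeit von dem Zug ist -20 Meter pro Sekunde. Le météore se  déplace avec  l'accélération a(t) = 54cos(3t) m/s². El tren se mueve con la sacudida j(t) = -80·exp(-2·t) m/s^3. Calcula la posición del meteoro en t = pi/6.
Para resolver esto, necesitamos tomar 2 integrales de nuestra ecuación de la aceleración a(t) = 54·cos(3·t). La integral de la aceleración, con v(0) = 0, da la velocidad: v(t) = 18·sin(3·t). La integral de la velocidad es la posición. Usando x(0) = -3, obtenemos x(t) = 3 - 6·cos(3·t). Usando x(t) = 3 - 6·cos(3·t) y sustituyendo t = pi/6, encontramos x = 3.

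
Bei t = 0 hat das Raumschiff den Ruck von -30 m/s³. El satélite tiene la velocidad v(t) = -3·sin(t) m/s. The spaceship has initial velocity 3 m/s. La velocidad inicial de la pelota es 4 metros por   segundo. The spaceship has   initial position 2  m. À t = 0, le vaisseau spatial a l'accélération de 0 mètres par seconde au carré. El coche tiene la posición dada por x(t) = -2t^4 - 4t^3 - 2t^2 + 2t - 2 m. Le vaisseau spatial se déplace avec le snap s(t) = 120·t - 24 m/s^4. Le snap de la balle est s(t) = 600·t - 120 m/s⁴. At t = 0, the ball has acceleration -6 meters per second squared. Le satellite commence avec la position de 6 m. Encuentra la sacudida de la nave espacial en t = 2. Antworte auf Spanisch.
Necesitamos integrar nuestra ecuación del snap s(t) = 120·t - 24 1 vez. La antiderivada del snap, con j(0) = -30, da la sacudida: j(t) = 60·t^2 - 24·t - 30. De la ecuación de la sacudida j(t) = 60·t^2 - 24·t - 30, sustituimos t = 2 para obtener j = 162.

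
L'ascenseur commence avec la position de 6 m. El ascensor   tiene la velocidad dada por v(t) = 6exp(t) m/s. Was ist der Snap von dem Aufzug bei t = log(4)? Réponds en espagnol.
Debemos derivar nuestra ecuación de la velocidad v(t) = 6·exp(t) 3 veces. La derivada de la velocidad da la aceleración: a(t) = 6·exp(t). Derivando la aceleración, obtenemos la sacudida: j(t) = 6·exp(t). Tomando d/dt de j(t), encontramos s(t) = 6·exp(t). Usando s(t) = 6·exp(t) y sustituyendo t = log(4), encontramos s = 24.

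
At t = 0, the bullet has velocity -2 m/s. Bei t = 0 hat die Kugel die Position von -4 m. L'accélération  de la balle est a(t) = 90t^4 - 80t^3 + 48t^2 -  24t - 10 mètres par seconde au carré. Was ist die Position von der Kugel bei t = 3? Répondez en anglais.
We need to integrate our acceleration equation a(t) = 90·t^4 - 80·t^3 + 48·t^2 - 24·t - 10 2 times. The antiderivative of acceleration is velocity. Using v(0) = -2, we get v(t) = 18·t^5 - 20·t^4 + 16·t^3 - 12·t^2 - 10·t - 2. Taking ∫v(t)dt and applying x(0) = -4, we find x(t) = 3·t^6 - 4·t^5 + 4·t^4 - 4·t^3 - 5·t^2 - 2·t - 4. Using x(t) = 3·t^6 - 4·t^5 + 4·t^4 - 4·t^3 - 5·t^2 - 2·t - 4 and substituting t = 3, we find x = 1376.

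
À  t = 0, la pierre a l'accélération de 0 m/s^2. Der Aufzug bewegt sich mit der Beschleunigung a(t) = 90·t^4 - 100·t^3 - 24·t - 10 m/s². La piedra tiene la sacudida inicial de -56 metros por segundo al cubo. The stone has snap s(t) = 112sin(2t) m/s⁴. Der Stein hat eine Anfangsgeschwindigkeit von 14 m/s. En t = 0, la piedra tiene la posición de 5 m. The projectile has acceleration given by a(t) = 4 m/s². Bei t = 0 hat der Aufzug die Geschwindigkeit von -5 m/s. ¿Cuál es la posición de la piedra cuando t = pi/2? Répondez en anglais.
We need to integrate our snap equation s(t) = 112·sin(2·t) 4 times. The integral of snap, with j(0) = -56, gives jerk: j(t) = -56·cos(2·t). The antiderivative of jerk, with a(0) = 0, gives acceleration: a(t) = -28·sin(2·t). The integral of acceleration is velocity. Using v(0) = 14, we get v(t) = 14·cos(2·t). The integral of velocity, with x(0) = 5, gives position: x(t) = 7·sin(2·t) + 5. We have position x(t) = 7·sin(2·t) + 5. Substituting t = pi/2: x(pi/2) = 5.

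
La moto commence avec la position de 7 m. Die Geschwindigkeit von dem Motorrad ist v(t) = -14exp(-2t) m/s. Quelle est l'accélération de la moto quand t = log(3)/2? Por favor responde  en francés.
Nous devons dériver notre équation de la vitesse v(t) = -14·exp(-2·t) 1 fois. La dérivée de la vitesse donne l'accélération: a(t) = 28·exp(-2·t). De l'équation de l'accélération a(t) = 28·exp(-2·t), nous substituons t = log(3)/2 pour obtenir a = 28/3.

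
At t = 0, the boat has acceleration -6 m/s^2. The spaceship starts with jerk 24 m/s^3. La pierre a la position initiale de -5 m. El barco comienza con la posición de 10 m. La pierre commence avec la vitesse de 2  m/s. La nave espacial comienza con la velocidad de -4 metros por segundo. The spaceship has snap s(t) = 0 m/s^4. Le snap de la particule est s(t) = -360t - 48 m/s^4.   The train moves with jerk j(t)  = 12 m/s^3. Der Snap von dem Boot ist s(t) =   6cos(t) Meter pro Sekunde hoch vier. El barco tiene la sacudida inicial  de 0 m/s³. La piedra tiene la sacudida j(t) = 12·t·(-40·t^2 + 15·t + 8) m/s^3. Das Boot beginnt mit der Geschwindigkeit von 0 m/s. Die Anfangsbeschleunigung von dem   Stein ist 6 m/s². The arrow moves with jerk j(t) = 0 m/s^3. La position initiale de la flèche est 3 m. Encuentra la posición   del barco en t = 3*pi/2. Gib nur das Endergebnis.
La respuesta es 4.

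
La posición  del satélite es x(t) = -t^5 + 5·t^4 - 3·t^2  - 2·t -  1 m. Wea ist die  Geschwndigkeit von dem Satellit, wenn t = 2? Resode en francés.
En partant de la position x(t) = -t^5 + 5·t^4 - 3·t^2 - 2·t - 1, nous prenons 1 dérivée. En dérivant la position, nous obtenons la vitesse: v(t) = -5·t^4 + 20·t^3 - 6·t - 2. En utilisant v(t) = -5·t^4 + 20·t^3 - 6·t - 2 et en substituant t = 2, nous trouvons v = 66.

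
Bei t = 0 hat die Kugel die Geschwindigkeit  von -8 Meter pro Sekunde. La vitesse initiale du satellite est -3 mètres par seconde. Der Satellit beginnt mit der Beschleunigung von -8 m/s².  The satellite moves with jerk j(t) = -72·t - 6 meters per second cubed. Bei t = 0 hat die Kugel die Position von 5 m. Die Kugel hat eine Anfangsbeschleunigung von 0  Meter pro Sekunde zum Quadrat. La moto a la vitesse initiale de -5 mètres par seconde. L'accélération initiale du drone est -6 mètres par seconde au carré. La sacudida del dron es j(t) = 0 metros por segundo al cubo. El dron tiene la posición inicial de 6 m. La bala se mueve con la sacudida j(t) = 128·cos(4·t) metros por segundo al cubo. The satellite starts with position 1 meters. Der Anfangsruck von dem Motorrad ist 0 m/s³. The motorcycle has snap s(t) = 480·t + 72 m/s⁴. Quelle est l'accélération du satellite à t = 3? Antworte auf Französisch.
En partant du jerk j(t) = -72·t - 6, nous prenons 1 primitive. L'intégrale du jerk est l'accélération. En utilisant a(0) = -8, nous obtenons a(t) = -36·t^2 - 6·t - 8. De l'équation de l'accélération a(t) = -36·t^2 - 6·t - 8, nous substituons t = 3 pour obtenir a = -350.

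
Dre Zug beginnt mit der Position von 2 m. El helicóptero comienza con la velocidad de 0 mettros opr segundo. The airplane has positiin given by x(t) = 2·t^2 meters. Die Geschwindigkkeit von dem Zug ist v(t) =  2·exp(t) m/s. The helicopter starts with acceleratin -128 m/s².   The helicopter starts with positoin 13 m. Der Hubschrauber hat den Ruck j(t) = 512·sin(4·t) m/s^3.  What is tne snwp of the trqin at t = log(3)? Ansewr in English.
We must differentiate our velocity equation v(t) = 2·exp(t) 3 times. Taking d/dt of v(t), we find a(t) = 2·exp(t). Taking d/dt of a(t), we find j(t) = 2·exp(t). Differentiating jerk, we get snap: s(t) = 2·exp(t). From the given snap equation s(t) = 2·exp(t), we substitute t = log(3) to get s = 6.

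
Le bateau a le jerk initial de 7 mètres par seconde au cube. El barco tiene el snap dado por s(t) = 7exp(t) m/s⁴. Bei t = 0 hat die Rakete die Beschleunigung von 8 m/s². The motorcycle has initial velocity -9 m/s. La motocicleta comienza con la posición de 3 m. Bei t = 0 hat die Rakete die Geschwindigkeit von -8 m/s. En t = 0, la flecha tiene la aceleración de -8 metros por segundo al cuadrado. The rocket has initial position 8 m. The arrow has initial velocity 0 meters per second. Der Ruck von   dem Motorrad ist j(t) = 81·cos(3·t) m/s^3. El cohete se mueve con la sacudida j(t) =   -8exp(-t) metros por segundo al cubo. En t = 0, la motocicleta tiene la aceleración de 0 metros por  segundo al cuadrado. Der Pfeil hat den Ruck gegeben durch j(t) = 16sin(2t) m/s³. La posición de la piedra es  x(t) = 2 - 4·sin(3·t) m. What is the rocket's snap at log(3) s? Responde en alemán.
Wir müssen unsere Gleichung für den Ruck j(t) = -8·exp(-t) 1-mal ableiten. Die Ableitung von dem Ruck ergibt den Snap: s(t) = 8·exp(-t). Aus der Gleichung für den Snap s(t) = 8·exp(-t), setzen wir t = log(3) ein und erhalten s = 8/3.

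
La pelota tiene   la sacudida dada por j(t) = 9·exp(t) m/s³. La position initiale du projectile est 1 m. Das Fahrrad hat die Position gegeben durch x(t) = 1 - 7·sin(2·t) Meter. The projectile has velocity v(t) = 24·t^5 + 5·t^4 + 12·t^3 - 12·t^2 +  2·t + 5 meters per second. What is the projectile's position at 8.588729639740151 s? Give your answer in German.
Ausgehend von der Geschwindigkeit v(t) = 24·t^5 + 5·t^4 + 12·t^3 - 12·t^2 + 2·t + 5, nehmen wir 1 Stammfunktion. Durch Integration von der Geschwindigkeit und Verwendung der Anfangsbedingung x(0) = 1, erhalten wir x(t) = 4·t^6 + t^5 + 3·t^4 - 4·t^3 + t^2 + 5·t + 1. Wir haben die Position x(t) = 4·t^6 + t^5 + 3·t^4 - 4·t^3 + t^2 + 5·t + 1. Durch Einsetzen von t = 8.588729639740151: x(8.588729639740151) = 1666229.16593445.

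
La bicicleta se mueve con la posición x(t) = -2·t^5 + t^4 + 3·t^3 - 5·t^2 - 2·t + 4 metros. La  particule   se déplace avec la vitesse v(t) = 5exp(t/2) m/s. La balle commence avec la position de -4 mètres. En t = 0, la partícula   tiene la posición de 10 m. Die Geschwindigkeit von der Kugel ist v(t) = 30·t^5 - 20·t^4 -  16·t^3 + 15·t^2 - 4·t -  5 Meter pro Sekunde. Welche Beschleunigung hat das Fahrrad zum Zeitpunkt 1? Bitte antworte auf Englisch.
We must differentiate our position equation x(t) = -2·t^5 + t^4 + 3·t^3 - 5·t^2 - 2·t + 4 2 times. Taking d/dt of x(t), we find v(t) = -10·t^4 + 4·t^3 + 9·t^2 - 10·t - 2. The derivative of velocity gives acceleration: a(t) = -40·t^3 + 12·t^2 + 18·t - 10. From the given acceleration equation a(t) = -40·t^3 + 12·t^2 + 18·t - 10, we substitute t = 1 to get a = -20.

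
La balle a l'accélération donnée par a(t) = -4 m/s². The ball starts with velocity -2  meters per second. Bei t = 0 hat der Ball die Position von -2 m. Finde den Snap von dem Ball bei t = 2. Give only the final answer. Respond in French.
À t = 2, s = 0.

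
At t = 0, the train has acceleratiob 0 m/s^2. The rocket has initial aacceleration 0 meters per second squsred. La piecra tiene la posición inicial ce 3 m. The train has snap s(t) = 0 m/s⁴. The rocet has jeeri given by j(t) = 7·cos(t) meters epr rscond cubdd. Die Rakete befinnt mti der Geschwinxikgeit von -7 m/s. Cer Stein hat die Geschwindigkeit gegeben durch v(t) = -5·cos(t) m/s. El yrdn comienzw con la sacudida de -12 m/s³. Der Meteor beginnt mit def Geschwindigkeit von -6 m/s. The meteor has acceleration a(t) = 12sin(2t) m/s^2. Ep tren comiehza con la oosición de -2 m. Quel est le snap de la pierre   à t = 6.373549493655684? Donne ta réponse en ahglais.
Starting from velocity v(t) = -5·cos(t), we take 3 derivatives. Differentiating velocity, we get acceleration: a(t) = 5·sin(t). Differentiating acceleration, we get jerk: j(t) = 5·cos(t). Differentiating jerk, we get snap: s(t) = -5·sin(t). Using s(t) = -5·sin(t) and substituting t = 6.373549493655684, we find s = -0.451206278729061.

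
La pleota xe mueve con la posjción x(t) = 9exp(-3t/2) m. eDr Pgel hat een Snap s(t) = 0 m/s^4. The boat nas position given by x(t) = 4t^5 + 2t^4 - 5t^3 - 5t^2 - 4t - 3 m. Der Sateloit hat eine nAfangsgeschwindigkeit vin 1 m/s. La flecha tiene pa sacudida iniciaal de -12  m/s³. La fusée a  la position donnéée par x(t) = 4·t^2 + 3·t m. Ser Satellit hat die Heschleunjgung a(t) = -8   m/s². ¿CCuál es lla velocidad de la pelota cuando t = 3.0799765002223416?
Partiendo de la posición x(t) = 9·exp(-3·t/2), tomamos 1 derivada. La derivada de la posición da la velocidad: v(t) = -27·exp(-3·t/2)/2. De la ecuación de la velocidad v(t) = -27·exp(-3·t/2)/2, sustituimos t = 3.0799765002223416 para obtener v = -0.133017435563630.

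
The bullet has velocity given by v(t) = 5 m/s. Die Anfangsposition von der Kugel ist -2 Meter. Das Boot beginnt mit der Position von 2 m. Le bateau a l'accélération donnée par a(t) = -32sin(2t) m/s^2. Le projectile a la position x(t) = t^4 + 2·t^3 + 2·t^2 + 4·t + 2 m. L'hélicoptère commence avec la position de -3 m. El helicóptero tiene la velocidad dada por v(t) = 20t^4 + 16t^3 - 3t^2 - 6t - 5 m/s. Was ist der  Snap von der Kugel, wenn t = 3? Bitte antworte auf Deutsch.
Ausgehend von der Geschwindigkeit v(t) = 5, nehmen wir 3 Ableitungen. Mit d/dt von v(t) finden wir a(t) = 0. Die Ableitung von der Beschleunigung ergibt den Ruck: j(t) = 0. Die Ableitung von dem Ruck ergibt den Snap: s(t) = 0. Mit s(t) = 0 und Einsetzen von t = 3, finden wir s = 0.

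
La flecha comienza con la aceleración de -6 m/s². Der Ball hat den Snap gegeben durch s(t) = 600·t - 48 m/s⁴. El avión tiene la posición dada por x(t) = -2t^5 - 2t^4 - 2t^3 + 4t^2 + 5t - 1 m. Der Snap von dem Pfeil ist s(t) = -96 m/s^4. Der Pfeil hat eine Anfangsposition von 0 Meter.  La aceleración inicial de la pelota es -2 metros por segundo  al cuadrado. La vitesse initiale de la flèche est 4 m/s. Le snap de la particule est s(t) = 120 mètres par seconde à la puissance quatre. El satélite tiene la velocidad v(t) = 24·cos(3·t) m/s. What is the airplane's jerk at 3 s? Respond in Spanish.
Partiendo de la posición x(t) = -2·t^5 - 2·t^4 - 2·t^3 + 4·t^2 + 5·t - 1, tomamos 3 derivadas. Tomando d/dt de x(t), encontramos v(t) = -10·t^4 - 8·t^3 - 6·t^2 + 8·t + 5. Tomando d/dt de v(t), encontramos a(t) = -40·t^3 - 24·t^2 - 12·t + 8. Tomando d/dt de a(t), encontramos j(t) = -120·t^2 - 48·t - 12. Tenemos la sacudida j(t) = -120·t^2 - 48·t - 12. Sustituyendo t = 3: j(3) = -1236.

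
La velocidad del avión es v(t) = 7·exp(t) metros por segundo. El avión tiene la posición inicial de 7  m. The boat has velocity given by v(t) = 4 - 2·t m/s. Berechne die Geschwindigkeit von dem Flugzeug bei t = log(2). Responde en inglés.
Using v(t) = 7·exp(t) and substituting t = log(2), we find v = 14.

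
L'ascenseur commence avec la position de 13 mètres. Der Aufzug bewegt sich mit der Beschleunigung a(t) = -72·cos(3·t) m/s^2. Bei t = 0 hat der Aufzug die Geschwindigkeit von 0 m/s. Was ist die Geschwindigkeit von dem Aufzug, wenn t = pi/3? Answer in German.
Wir müssen das Integral unserer Gleichung für die Beschleunigung a(t) = -72·cos(3·t) 1-mal finden. Die Stammfunktion von der Beschleunigung, mit v(0) = 0, ergibt die Geschwindigkeit: v(t) = -24·sin(3·t). Aus der Gleichung für die Geschwindigkeit v(t) = -24·sin(3·t), setzen wir t = pi/3 ein und erhalten v = 0.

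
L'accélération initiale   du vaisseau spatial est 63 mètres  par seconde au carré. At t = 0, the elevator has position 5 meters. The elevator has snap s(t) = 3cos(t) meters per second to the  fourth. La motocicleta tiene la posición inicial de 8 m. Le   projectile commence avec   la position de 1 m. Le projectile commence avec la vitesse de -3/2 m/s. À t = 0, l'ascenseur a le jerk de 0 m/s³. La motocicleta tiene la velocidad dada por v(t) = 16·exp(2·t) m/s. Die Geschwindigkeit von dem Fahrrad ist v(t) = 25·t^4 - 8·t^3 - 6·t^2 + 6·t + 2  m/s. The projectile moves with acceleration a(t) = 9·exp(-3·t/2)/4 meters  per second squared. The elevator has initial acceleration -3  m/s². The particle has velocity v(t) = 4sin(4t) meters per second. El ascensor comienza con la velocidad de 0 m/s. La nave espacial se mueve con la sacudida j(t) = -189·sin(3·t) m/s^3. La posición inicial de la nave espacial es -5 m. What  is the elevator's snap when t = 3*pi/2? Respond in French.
De l'équation du snap s(t) = 3·cos(t), nous substituons t = 3*pi/2 pour obtenir s = 0.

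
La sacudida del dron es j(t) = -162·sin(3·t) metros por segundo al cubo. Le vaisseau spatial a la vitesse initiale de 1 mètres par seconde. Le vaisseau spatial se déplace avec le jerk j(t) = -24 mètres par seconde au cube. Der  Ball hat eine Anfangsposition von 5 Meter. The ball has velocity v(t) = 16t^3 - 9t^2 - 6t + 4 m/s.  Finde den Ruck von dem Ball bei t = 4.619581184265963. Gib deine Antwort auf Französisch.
Nous devons dériver notre équation de la vitesse v(t) = 16·t^3 - 9·t^2 - 6·t + 4 2 fois. En dérivant la vitesse, nous obtenons l'accélération: a(t) = 48·t^2 - 18·t - 6. En dérivant l'accélération, nous obtenons le jerk: j(t) = 96·t - 18. Nous avons le jerk j(t) = 96·t - 18. En substituant t = 4.619581184265963: j(4.619581184265963) = 425.479793689532.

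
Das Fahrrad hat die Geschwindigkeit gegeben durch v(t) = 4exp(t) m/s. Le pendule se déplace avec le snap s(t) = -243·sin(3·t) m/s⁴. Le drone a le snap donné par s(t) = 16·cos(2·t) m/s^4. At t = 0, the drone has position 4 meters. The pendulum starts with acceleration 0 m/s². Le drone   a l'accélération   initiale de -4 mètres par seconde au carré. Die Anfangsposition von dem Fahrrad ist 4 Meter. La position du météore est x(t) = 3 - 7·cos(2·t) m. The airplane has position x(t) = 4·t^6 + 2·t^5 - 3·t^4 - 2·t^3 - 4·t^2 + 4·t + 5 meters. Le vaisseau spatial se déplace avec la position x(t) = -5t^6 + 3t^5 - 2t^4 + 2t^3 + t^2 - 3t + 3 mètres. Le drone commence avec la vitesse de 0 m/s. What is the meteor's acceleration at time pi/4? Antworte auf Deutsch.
Um dies zu lösen, müssen wir 2 Ableitungen unserer Gleichung für die Position x(t) = 3 - 7·cos(2·t) nehmen. Durch Ableiten von der Position erhalten wir die Geschwindigkeit: v(t) = 14·sin(2·t). Durch Ableiten von der Geschwindigkeit erhalten wir die Beschleunigung: a(t) = 28·cos(2·t). Aus der Gleichung für die Beschleunigung a(t) = 28·cos(2·t), setzen wir t = pi/4 ein und erhalten a = 0.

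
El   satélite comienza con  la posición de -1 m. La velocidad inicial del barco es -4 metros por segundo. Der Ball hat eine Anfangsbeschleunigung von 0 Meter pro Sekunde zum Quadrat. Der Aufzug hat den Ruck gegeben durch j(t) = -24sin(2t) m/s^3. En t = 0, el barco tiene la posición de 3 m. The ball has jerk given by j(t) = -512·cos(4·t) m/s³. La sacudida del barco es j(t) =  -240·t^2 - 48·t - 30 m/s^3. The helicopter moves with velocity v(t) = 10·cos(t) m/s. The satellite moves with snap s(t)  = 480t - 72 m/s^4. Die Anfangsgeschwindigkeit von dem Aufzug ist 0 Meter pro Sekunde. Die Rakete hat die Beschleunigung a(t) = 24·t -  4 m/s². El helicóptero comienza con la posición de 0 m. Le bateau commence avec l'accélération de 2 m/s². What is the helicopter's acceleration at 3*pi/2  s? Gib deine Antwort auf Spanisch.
Debemos derivar nuestra ecuación de la velocidad v(t) = 10·cos(t) 1 vez. Derivando la velocidad, obtenemos la aceleración: a(t) = -10·sin(t). De la ecuación de la aceleración a(t) = -10·sin(t), sustituimos t = 3*pi/2 para obtener a = 10.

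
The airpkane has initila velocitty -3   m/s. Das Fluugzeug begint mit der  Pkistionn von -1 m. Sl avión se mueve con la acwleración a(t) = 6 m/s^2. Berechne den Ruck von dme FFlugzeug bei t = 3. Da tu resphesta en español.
Debemos derivar nuestra ecuación de la aceleración a(t) = 6 1 vez. Derivando la aceleración, obtenemos la sacudida: j(t) = 0. Tenemos la sacudida j(t) = 0. Sustituyendo t = 3: j(3) = 0.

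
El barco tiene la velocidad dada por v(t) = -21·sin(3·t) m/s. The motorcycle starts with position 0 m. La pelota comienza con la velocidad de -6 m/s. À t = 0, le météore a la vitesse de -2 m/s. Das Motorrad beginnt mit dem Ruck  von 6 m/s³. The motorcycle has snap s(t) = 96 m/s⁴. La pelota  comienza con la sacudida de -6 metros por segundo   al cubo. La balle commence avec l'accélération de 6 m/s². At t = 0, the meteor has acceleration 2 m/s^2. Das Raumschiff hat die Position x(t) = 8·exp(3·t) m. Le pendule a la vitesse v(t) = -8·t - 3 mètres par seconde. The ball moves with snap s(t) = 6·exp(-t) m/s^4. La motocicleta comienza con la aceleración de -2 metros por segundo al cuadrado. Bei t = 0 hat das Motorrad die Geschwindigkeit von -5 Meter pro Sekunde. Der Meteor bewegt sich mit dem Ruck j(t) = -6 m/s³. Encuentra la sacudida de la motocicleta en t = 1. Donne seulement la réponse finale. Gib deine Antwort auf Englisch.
j(1) = 102.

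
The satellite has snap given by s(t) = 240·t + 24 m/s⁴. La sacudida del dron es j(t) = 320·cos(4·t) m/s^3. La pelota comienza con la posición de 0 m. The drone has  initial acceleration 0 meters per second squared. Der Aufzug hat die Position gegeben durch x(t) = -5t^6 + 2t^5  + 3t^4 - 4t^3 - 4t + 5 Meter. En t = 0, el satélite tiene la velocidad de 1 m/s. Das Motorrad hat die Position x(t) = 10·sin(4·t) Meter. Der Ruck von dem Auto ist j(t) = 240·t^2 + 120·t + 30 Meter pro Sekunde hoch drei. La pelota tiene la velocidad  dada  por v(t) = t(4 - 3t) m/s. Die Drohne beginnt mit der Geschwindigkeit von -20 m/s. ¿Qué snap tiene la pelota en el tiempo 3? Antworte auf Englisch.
We must differentiate our velocity equation v(t) = t·(4 - 3·t) 3 times. The derivative of velocity gives acceleration: a(t) = 4 - 6·t. Differentiating acceleration, we get jerk: j(t) = -6. Taking d/dt of j(t), we find s(t) = 0. From the given snap equation s(t) = 0, we substitute t = 3 to get s = 0.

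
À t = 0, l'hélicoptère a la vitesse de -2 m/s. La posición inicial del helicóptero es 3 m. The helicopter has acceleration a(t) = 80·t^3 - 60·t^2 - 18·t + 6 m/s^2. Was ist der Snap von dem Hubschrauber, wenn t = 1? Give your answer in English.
We must differentiate our acceleration equation a(t) = 80·t^3 - 60·t^2 - 18·t + 6 2 times. Differentiating acceleration, we get jerk: j(t) = 240·t^2 - 120·t - 18. Differentiating jerk, we get snap: s(t) = 480·t - 120. From the given snap equation s(t) = 480·t - 120, we substitute t = 1 to get s = 360.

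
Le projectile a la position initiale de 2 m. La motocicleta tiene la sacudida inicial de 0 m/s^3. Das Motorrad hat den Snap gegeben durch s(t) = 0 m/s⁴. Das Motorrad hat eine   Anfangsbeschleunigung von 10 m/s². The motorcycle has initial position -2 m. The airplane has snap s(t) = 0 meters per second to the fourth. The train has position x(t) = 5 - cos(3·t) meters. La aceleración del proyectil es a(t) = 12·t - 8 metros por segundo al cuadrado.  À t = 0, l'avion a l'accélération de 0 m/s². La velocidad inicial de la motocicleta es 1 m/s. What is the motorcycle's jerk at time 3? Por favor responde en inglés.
We must find the integral of our snap equation s(t) = 0 1 time. Finding the antiderivative of s(t) and using j(0) = 0: j(t) = 0. From the given jerk equation j(t) = 0, we substitute t = 3 to get j = 0.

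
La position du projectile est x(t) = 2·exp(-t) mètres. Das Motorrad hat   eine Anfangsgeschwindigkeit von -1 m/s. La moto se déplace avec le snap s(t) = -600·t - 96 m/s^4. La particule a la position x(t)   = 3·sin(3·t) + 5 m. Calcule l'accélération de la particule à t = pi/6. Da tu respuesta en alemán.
Ausgehend von der Position x(t) = 3·sin(3·t) + 5, nehmen wir 2 Ableitungen. Mit d/dt von x(t) finden wir v(t) = 9·cos(3·t). Durch Ableiten von der Geschwindigkeit erhalten wir die Beschleunigung: a(t) = -27·sin(3·t). Wir haben die Beschleunigung a(t) = -27·sin(3·t). Durch Einsetzen von t = pi/6: a(pi/6) = -27.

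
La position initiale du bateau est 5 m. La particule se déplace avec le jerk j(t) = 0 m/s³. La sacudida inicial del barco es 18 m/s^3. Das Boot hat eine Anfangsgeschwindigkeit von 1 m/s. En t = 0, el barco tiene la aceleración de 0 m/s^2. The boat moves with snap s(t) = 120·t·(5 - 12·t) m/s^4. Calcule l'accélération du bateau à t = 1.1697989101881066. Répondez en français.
Nous devons trouver la primitive de notre équation du snap s(t) = 120·t·(5 - 12·t) 2 fois. En intégrant le snap et en utilisant la condition initiale j(0) = 18, nous obtenons j(t) = -480·t^3 + 300·t^2 + 18. La primitive du jerk, avec a(0) = 0, donne l'accélération: a(t) = -120·t^4 + 100·t^3 + 18·t. En utilisant a(t) = -120·t^4 + 100·t^3 + 18·t et en substituant t = 1.1697989101881066, nous trouvons a = -43.5767993603160.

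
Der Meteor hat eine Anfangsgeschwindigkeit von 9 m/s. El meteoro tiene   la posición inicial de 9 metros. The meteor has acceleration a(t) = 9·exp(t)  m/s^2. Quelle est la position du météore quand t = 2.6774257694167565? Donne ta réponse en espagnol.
Para resolver esto, necesitamos tomar 2 antiderivadas de nuestra ecuación de la aceleración a(t) = 9·exp(t). La integral de la aceleración es la velocidad. Usando v(0) = 9, obtenemos v(t) = 9·exp(t). La integral de la velocidad es la posición. Usando x(0) = 9, obtenemos x(t) = 9·exp(t). De la ecuación de la posición x(t) = 9·exp(t), sustituimos t = 2.6774257694167565 para obtener x = 130.928365678218.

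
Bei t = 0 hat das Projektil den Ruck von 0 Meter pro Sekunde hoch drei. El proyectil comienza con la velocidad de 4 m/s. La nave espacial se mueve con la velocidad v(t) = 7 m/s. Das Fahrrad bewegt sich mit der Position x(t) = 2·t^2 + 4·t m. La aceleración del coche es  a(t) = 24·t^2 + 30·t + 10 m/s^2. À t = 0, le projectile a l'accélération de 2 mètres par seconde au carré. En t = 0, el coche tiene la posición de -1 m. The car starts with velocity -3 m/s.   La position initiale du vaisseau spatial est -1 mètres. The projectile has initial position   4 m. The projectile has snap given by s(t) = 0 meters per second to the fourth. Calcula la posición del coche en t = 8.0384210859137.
Necesitamos integrar nuestra ecuación de la aceleración a(t) = 24·t^2 + 30·t + 10 2 veces. La antiderivada de la aceleración, con v(0) = -3, da la velocidad: v(t) = 8·t^3 + 15·t^2 + 10·t - 3. Integrando la velocidad y usando la condición inicial x(0) = -1, obtenemos x(t) = 2·t^4 + 5·t^3 + 5·t^2 - 3·t - 1. De la ecuación de la posición x(t) = 2·t^4 + 5·t^3 + 5·t^2 - 3·t - 1, sustituimos t = 8.0384210859137 para obtener x = 11245.5375803867.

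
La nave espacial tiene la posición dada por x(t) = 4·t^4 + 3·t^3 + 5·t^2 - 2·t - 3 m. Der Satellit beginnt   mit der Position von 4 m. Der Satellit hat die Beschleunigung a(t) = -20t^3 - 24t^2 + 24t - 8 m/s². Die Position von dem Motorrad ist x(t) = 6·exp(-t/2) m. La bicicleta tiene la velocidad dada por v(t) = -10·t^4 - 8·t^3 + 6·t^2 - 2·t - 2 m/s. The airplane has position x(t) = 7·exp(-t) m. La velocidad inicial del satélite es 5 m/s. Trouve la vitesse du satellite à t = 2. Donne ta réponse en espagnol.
Para resolver esto, necesitamos tomar 1 integral de nuestra ecuación de la aceleración a(t) = -20·t^3 - 24·t^2 + 24·t - 8. Integrando la aceleración y usando la condición inicial v(0) = 5, obtenemos v(t) = -5·t^4 - 8·t^3 + 12·t^2 - 8·t + 5. De la ecuación de la velocidad v(t) = -5·t^4 - 8·t^3 + 12·t^2 - 8·t + 5, sustituimos t = 2 para obtener v = -107.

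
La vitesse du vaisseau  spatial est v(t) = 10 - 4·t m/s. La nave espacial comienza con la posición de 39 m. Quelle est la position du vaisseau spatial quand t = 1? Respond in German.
Wir müssen unsere Gleichung für die Geschwindigkeit v(t) = 10 - 4·t 1-mal integrieren. Mit ∫v(t)dt und Anwendung von x(0) = 39, finden wir x(t) = -2·t^2 + 10·t + 39. Aus der Gleichung für die Position x(t) = -2·t^2 + 10·t + 39, setzen wir t = 1 ein und erhalten x = 47.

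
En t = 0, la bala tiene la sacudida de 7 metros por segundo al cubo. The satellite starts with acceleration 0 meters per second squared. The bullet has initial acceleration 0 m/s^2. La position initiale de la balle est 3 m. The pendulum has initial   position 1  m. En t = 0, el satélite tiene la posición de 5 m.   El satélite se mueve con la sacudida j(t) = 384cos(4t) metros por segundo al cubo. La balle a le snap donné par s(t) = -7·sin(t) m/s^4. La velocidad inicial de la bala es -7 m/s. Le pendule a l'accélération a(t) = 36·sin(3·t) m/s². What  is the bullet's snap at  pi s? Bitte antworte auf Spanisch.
De la ecuación del snap s(t) = -7·sin(t), sustituimos t = pi para obtener s = 0.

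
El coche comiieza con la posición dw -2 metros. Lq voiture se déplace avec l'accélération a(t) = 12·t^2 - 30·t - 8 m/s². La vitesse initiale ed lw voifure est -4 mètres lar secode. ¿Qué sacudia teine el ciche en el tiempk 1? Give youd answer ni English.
To solve this, we need to take 1 derivative of our acceleration equation a(t) = 12·t^2 - 30·t - 8. Taking d/dt of a(t), we find j(t) = 24·t - 30. From the given jerk equation j(t) = 24·t - 30, we substitute t = 1 to get j = -6.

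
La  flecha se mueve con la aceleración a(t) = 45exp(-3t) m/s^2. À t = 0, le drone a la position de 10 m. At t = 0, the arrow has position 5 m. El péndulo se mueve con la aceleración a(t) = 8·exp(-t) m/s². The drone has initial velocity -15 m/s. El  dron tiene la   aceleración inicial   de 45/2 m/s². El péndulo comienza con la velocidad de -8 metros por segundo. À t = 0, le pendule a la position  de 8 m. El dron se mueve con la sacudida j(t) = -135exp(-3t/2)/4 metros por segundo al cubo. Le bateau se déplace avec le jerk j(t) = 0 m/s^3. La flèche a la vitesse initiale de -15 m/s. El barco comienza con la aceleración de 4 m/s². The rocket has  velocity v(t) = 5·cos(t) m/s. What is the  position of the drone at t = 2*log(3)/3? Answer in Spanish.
Debemos encontrar la integral de nuestra ecuación de la sacudida j(t) = -135·exp(-3·t/2)/4 3 veces. Integrando la sacudida y usando la condición inicial a(0) = 45/2, obtenemos a(t) = 45·exp(-3·t/2)/2. Integrando la aceleración y usando la condición inicial v(0) = -15, obtenemos v(t) = -15·exp(-3·t/2). Integrando la velocidad y usando la condición inicial x(0) = 10, obtenemos x(t) = 10·exp(-3·t/2). De la ecuación de la posición x(t) = 10·exp(-3·t/2), sustituimos t = 2*log(3)/3 para obtener x = 10/3.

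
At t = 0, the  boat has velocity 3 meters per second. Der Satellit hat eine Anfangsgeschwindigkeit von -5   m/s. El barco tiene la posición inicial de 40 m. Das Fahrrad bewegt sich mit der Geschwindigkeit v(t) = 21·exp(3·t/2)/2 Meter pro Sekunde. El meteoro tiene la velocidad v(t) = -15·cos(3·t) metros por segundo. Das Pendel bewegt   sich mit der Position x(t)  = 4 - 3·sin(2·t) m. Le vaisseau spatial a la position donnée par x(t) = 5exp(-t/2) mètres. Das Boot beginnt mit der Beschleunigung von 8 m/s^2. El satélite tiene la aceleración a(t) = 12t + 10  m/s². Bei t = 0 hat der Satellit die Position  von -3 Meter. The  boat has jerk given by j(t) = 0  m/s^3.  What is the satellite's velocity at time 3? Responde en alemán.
Um dies zu lösen, müssen wir 1 Stammfunktion unserer Gleichung für die Beschleunigung a(t) = 12·t + 10 finden. Durch Integration von der Beschleunigung und Verwendung der Anfangsbedingung v(0) = -5, erhalten wir v(t) = 6·t^2 + 10·t - 5. Wir haben die Geschwindigkeit v(t) = 6·t^2 + 10·t - 5. Durch Einsetzen von t = 3: v(3) = 79.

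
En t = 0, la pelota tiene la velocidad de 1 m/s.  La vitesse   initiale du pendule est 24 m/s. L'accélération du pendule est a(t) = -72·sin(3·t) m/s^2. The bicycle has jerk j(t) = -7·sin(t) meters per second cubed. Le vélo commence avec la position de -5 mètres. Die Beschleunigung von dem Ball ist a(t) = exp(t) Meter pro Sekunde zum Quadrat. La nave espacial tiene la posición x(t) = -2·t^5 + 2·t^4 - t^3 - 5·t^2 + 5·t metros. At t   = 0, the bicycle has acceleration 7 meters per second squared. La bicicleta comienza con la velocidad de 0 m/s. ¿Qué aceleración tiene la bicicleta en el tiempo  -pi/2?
Necesitamos integrar nuestra ecuación de la sacudida j(t) = -7·sin(t) 1 vez. La antiderivada de la sacudida, con a(0) = 7, da la aceleración: a(t) = 7·cos(t). Tenemos la aceleración a(t) = 7·cos(t). Sustituyendo t = -pi/2: a(-pi/2) = 0.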